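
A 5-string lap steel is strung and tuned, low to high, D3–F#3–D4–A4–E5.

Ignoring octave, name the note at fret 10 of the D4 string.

The open D4 string plus 10 semitones: D–D#–E–F–…–A#–B–C.

C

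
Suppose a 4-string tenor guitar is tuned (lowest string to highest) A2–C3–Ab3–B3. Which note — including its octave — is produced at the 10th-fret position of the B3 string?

A4

B3 is MIDI 59. Adding 10 gives 69, which is A4.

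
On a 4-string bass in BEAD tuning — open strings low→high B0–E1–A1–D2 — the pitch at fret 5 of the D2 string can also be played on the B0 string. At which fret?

20

D2 at fret 5 is D2 + 5 semitones = G2.
The open B0 string is 15 semitones below the open D2, so the same pitch on the B0 string lies at fret 5 + 15 = 20.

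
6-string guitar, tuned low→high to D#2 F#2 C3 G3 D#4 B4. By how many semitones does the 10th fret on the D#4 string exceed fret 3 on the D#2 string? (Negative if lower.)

31 semitones

D#4 at fret 10 → C#5 (MIDI 73); D#2 at fret 3 → F#2 (MIDI 42).
73 − 42 = 31, so the two pitches are 31 semitones apart.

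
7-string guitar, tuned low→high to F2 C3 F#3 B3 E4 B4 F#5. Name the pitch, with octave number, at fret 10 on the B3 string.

B3 is MIDI 59. Adding 10 gives 69, which is A4.

A4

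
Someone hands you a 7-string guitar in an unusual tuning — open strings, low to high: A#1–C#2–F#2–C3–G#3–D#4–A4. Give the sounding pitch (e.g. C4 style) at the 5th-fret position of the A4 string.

The open A4 string plus 5 semitones: A–A#–B–C–C#–D.
The walk passes from B into C once, so the octave number goes from 4 to 5.

D5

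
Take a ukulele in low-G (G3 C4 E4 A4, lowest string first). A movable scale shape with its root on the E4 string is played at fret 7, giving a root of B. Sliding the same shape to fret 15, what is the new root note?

Moving from fret 7 to fret 15 shifts the root by 8 semitones.
B up 8 semitones is G.

G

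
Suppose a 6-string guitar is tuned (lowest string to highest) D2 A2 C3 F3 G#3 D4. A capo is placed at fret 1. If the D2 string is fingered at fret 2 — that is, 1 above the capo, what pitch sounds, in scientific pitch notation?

E2

The capo raises the open D2 by 1 semitone to D#2; fretting 1 more gives D2 + 1 + 1 = D2 + 2 semitones = E2.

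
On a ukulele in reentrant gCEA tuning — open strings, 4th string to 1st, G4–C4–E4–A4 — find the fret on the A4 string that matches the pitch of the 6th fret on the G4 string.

G4 at fret 6 is G4 + 6 semitones = C♯5.
The open A4 string is 2 semitones above the open G4, so the same pitch on the A4 string lies at fret 6 − 2 = 4.

4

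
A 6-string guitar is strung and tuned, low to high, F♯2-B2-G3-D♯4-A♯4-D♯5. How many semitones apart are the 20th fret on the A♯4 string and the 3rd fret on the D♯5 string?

A♯4 at fret 20 → F♯6 (MIDI 90); D♯5 at fret 3 → F♯5 (MIDI 78).
90 − 78 = 12, so the two pitches are 12 semitones apart, with F♯6 the higher.

12 semitones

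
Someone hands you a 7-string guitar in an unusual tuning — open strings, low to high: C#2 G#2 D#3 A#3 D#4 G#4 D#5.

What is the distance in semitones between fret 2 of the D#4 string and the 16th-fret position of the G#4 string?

19 semitones

D#4 at fret 2 → F4 (MIDI 65); G#4 at fret 16 → C6 (MIDI 84).
65 − 84 = -19, so the two pitches are 19 semitones apart, with C6 the higher.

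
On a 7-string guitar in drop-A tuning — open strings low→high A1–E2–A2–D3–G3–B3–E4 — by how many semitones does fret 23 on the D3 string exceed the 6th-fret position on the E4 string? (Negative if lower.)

D3 at fret 23 → C#5 (MIDI 73); E4 at fret 6 → A#4 (MIDI 70).
73 − 70 = 3, so the two pitches are 3 semitones apart.

3 semitones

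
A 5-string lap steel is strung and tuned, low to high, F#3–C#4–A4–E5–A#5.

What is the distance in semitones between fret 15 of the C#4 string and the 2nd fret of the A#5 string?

8 semitones

C#4 at fret 15 → E5 (MIDI 76); A#5 at fret 2 → C6 (MIDI 84).
76 − 84 = -8, so the two pitches are 8 semitones apart, with C6 the higher.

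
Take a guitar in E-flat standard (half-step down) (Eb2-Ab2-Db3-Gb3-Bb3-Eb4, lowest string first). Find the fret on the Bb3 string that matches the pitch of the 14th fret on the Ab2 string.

0

Fret 14 on Ab2 is MIDI 44 + 14 = 58 (Bb3). On the Bb3 string (open MIDI 58), that pitch is 58 − 58 = fret 0.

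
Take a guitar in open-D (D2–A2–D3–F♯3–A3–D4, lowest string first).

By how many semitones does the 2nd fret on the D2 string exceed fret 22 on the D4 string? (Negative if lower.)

D2 at fret 2 → E2 (MIDI 40); D4 at fret 22 → C6 (MIDI 84).
40 − 84 = -44, so the two pitches are 44 semitones apart.

-44 semitones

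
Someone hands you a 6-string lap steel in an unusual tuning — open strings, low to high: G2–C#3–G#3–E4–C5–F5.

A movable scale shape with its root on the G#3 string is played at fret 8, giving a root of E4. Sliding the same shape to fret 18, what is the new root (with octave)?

Moving from fret 8 to fret 18 shifts the root by 10 semitones.
E4 up 10 semitones is D5.

D5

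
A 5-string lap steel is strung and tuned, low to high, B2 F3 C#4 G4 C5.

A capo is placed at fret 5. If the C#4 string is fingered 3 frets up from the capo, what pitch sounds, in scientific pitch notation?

The capo raises the open C#4 by 5 semitones to F#4; fretting 3 more gives C#4 + 5 + 3 = C#4 + 8 semitones = A4.

A4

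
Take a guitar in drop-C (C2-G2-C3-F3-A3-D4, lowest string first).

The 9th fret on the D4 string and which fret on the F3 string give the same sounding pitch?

Fret 9 on D4 is MIDI 62 + 9 = 71 (B4). On the F3 string (open MIDI 53), that pitch is 71 − 53 = fret 18.

18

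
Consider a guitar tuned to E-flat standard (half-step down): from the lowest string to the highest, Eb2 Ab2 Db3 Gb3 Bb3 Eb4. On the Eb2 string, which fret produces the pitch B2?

8

B2 is 8 semitones above the open Eb2 (Eb–E–F–Gb–G–Ab–A–Bb–B), so it sits at fret 8.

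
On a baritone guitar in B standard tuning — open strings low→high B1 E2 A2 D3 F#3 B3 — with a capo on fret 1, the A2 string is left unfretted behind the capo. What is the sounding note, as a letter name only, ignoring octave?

The capo raises the open A2 by 1 semitone to A#2; fretting 0 more gives A2 + 1 + 0 = A2 + 1 semitone, landing on A#.
(Also written Bb.)

A#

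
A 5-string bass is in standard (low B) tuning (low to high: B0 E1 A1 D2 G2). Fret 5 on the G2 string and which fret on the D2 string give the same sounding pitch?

10

G2 at fret 5 is G2 + 5 semitones = C3.
The open D2 string is 5 semitones below the open G2, so the same pitch on the D2 string lies at fret 5 + 5 = 10.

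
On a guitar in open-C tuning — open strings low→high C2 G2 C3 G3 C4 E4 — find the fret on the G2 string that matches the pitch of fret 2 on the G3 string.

14

G3 at fret 2 is G3 + 2 semitones = A3.
The open G2 string is 12 semitones below the open G3, so the same pitch on the G2 string lies at fret 2 + 12 = 14.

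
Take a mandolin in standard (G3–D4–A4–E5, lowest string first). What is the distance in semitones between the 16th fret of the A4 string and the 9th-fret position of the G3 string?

A4 at fret 16 → C#6 (MIDI 85); G3 at fret 9 → E4 (MIDI 64).
85 − 64 = 21, so the two pitches are 21 semitones apart, with C#6 the higher.

21 semitones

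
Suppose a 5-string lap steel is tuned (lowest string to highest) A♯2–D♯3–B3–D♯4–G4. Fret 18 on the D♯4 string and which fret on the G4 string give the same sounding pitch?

Fret 18 on D♯4 is MIDI 63 + 18 = 81 (A5). On the G4 string (open MIDI 67), that pitch is 81 − 67 = fret 14.

14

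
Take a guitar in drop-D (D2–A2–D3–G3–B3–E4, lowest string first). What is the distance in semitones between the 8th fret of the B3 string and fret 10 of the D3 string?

7 semitones

B3 at fret 8 → G4 (MIDI 67); D3 at fret 10 → C4 (MIDI 60).
67 − 60 = 7, so the two pitches are 7 semitones apart, with G4 the higher.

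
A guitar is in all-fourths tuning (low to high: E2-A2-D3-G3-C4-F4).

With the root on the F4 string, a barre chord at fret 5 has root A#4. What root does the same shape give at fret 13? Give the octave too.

F#5

Moving from fret 5 to fret 13 shifts the root by 8 semitones.
A#4 up 8 semitones is F#5.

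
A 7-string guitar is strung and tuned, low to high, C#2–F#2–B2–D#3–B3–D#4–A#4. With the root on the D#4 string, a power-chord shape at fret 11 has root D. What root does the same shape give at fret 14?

Moving from fret 11 to fret 14 shifts the root by 3 semitones.
D up 3 semitones is F.

F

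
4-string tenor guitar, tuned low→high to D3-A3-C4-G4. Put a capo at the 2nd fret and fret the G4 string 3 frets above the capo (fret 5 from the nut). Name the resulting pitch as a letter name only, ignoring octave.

C

The capo raises the open G4 by 2 semitones to A4; fretting 3 more gives G4 + 2 + 3 = G4 + 5 semitones, landing on C.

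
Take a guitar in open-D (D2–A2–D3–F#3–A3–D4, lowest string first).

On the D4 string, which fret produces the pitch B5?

B5 is 21 semitones above the open D4 (D–D#–E–F–…–A–A#–B), so it sits at fret 21.

21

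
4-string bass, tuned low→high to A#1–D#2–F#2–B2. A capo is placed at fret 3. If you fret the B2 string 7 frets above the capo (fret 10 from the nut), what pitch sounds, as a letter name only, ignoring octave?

A

The capo raises the open B2 by 3 semitones to D3; fretting 7 more gives B2 + 3 + 7 = B2 + 10 semitones, landing on A.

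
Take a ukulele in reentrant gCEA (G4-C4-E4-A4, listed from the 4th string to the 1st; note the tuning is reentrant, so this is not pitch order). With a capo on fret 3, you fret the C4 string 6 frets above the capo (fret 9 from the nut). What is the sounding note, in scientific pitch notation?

A4

The capo raises the open C4 by 3 semitones to D#4; fretting 6 more gives C4 + 3 + 6 = C4 + 9 semitones = A4.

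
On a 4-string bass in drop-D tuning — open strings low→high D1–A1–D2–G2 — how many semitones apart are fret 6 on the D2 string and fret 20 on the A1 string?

D2 at fret 6 → G#2 (MIDI 44); A1 at fret 20 → F3 (MIDI 53).
44 − 53 = -9, so the two pitches are 9 semitones apart, with F3 the higher.

9 semitones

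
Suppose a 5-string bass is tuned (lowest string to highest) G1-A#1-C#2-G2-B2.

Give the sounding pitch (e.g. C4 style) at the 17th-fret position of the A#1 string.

D#3

The open A#1 string plus 17 semitones: A#–B–C–C#–…–C#–D–D#.
The walk passes from B into C 2 times, so the octave number goes from 1 to 3.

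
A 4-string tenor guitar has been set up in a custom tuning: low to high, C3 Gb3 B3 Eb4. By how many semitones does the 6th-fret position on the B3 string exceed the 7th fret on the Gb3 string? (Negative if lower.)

B3 at fret 6 → F4 (MIDI 65); Gb3 at fret 7 → Db4 (MIDI 61).
65 − 61 = 4, so the two pitches are 4 semitones apart.

4 semitones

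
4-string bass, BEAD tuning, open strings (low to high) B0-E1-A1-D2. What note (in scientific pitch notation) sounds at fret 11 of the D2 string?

C#3

Each fret is one semitone, so D2 + 11 = C#3.
(Equivalently spelled Db3.)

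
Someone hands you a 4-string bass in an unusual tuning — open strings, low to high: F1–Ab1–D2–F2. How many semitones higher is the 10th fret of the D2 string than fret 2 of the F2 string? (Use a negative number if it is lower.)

5 semitones

D2 at fret 10 → C3 (MIDI 48); F2 at fret 2 → G2 (MIDI 43).
48 − 43 = 5, so the two pitches are 5 semitones apart.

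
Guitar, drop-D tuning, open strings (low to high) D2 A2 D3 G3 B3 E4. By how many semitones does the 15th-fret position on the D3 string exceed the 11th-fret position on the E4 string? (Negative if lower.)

D3 at fret 15 → F4 (MIDI 65); E4 at fret 11 → D♯5 (MIDI 75).
65 − 75 = -10, so the two pitches are 10 semitones apart.

-10 semitones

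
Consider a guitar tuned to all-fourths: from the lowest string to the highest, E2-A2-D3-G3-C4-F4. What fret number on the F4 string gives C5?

7

C5 is 7 semitones above the open F4 (F–F#–G–G#–A–A#–B–C), so it sits at fret 7.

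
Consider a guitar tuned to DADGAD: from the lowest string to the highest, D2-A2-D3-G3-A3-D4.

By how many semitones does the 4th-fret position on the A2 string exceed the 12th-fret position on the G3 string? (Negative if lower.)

-18 semitones

A2 at fret 4 → C#3 (MIDI 49); G3 at fret 12 → G4 (MIDI 67).
49 − 67 = -18, so the two pitches are 18 semitones apart.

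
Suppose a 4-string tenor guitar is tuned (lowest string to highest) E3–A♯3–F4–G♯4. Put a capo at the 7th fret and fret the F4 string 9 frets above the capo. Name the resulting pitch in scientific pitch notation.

A5

The capo raises the open F4 by 7 semitones to C5; fretting 9 more gives F4 + 7 + 9 = F4 + 16 semitones = A5.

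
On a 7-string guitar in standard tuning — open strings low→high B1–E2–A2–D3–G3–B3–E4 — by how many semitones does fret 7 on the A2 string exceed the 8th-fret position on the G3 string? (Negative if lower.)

A2 at fret 7 → E3 (MIDI 52); G3 at fret 8 → D♯4 (MIDI 63).
52 − 63 = -11, so the two pitches are 11 semitones apart.

-11 semitones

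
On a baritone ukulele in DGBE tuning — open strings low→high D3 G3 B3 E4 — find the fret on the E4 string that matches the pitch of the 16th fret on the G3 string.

G3 at fret 16 is G3 + 16 semitones = B4.
The open E4 string is 9 semitones above the open G3, so the same pitch on the E4 string lies at fret 16 − 9 = 7.

7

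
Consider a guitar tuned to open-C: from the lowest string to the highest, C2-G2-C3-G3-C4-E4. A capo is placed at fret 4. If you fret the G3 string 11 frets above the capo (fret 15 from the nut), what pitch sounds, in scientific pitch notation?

The capo raises the open G3 by 4 semitones to B3; fretting 11 more gives G3 + 4 + 11 = G3 + 15 semitones = A#4.

A#4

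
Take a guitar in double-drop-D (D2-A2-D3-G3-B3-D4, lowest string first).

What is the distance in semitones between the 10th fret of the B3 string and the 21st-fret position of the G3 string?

7 semitones

B3 at fret 10 → A4 (MIDI 69); G3 at fret 21 → E5 (MIDI 76).
69 − 76 = -7, so the two pitches are 7 semitones apart, with E5 the higher.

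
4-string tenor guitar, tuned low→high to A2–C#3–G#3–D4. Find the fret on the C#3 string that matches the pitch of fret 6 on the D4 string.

19

D4 at fret 6 is D4 + 6 semitones = G#4.
The open C#3 string is 13 semitones below the open D4, so the same pitch on the C#3 string lies at fret 6 + 13 = 19.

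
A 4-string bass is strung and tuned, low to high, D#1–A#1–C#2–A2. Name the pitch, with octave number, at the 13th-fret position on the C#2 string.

C#2 is MIDI 37. Adding 13 gives 50, which is D3.

D3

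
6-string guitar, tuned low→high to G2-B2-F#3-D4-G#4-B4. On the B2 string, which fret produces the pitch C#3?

2

C#3 is 2 semitones above the open B2 (B–C–C#), so it sits at fret 2.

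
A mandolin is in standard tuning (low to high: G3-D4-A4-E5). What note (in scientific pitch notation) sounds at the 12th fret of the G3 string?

G4

The open G3 string plus 12 semitones: G–G#–A–A#–…–F–F#–G.
The walk passes from B into C once, so the octave number goes from 3 to 4.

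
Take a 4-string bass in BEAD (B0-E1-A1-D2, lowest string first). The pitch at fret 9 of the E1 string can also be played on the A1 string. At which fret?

4

Fret 9 on E1 is MIDI 28 + 9 = 37 (C#2). On the A1 string (open MIDI 33), that pitch is 37 − 33 = fret 4.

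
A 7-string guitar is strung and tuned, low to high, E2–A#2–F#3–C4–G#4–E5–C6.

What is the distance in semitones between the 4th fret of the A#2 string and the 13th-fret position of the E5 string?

39 semitones

A#2 at fret 4 → D3 (MIDI 50); E5 at fret 13 → F6 (MIDI 89).
50 − 89 = -39, so the two pitches are 39 semitones apart, with F6 the higher.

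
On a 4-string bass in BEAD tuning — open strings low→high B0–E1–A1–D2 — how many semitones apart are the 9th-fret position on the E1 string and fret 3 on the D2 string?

4 semitones

E1 at fret 9 → C♯2 (MIDI 37); D2 at fret 3 → F2 (MIDI 41).
37 − 41 = -4, so the two pitches are 4 semitones apart, with F2 the higher.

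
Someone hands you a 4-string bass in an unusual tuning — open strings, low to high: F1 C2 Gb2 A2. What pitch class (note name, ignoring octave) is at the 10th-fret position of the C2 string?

Bb

Each fret is one semitone, so C2 + 10 = Bb.
(Equivalently spelled A#.)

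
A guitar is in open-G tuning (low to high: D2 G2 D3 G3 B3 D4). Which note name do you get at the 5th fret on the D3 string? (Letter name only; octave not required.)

Each fret is one semitone, so D3 + 5 = G.

G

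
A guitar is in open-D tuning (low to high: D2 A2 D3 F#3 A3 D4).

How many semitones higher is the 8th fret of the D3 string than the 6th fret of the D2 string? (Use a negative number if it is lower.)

14 semitones

D3 at fret 8 → A#3 (MIDI 58); D2 at fret 6 → G#2 (MIDI 44).
58 − 44 = 14, so the two pitches are 14 semitones apart.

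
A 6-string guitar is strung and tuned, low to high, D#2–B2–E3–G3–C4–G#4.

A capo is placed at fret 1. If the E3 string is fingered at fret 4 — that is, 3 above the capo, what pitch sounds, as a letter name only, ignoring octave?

G#

The capo raises the open E3 by 1 semitone to F3; fretting 3 more gives E3 + 1 + 3 = E3 + 4 semitones, landing on G#.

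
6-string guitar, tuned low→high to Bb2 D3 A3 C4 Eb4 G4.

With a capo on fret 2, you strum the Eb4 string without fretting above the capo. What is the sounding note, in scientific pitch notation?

F4

The capo raises the open Eb4 by 2 semitones to F4; fretting 0 more gives Eb4 + 2 + 0 = Eb4 + 2 semitones = F4.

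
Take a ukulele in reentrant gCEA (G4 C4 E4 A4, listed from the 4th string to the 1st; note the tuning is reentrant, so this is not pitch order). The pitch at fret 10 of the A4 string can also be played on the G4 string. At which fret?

12

Fret 10 on A4 is MIDI 69 + 10 = 79 (G5). On the G4 string (open MIDI 67), that pitch is 79 − 67 = fret 12.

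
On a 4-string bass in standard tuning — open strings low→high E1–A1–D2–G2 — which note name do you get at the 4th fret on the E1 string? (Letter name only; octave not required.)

G♯

E1 is MIDI 28. Adding 4 gives 32; 32 mod 12 = 8, i.e. G♯.
(Equivalently spelled A♭.)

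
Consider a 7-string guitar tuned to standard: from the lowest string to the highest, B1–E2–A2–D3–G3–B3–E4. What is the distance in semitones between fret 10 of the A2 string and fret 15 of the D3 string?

10 semitones

A2 at fret 10 → G3 (MIDI 55); D3 at fret 15 → F4 (MIDI 65).
55 − 65 = -10, so the two pitches are 10 semitones apart, with F4 the higher.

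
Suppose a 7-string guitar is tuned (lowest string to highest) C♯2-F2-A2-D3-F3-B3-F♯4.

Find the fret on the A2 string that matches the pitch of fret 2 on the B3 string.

Fret 2 on B3 is MIDI 59 + 2 = 61 (C♯4). On the A2 string (open MIDI 45), that pitch is 61 − 45 = fret 16.

16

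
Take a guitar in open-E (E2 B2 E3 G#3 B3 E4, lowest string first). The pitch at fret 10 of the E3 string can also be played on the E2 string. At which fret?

E3 at fret 10 is E3 + 10 semitones = D4.
The open E2 string is 12 semitones below the open E3, so the same pitch on the E2 string lies at fret 10 + 12 = 22.

22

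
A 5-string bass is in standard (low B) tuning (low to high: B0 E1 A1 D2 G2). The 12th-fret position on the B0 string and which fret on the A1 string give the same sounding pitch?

Fret 12 on B0 is MIDI 23 + 12 = 35 (B1). On the A1 string (open MIDI 33), that pitch is 35 − 33 = fret 2.

2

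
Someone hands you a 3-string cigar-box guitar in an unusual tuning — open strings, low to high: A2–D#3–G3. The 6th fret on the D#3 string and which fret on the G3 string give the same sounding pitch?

D#3 at fret 6 is D#3 + 6 semitones = A3.
The open G3 string is 4 semitones above the open D#3, so the same pitch on the G3 string lies at fret 6 − 4 = 2.

2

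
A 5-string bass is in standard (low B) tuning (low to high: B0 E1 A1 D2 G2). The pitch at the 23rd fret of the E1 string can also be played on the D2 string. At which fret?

E1 at fret 23 is E1 + 23 semitones = D#3.
The open D2 string is 10 semitones above the open E1, so the same pitch on the D2 string lies at fret 23 − 10 = 13.

13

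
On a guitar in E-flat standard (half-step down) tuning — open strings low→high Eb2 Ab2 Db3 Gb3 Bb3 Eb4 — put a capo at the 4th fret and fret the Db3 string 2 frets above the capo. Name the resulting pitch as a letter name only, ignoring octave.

G

The capo raises the open Db3 by 4 semitones to F3; fretting 2 more gives Db3 + 4 + 2 = Db3 + 6 semitones, landing on G.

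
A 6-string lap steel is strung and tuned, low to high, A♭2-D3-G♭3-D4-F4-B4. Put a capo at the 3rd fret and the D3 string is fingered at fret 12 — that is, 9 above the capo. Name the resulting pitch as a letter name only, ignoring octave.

D

The capo raises the open D3 by 3 semitones to F3; fretting 9 more gives D3 + 3 + 9 = D3 + 12 semitones, landing on D.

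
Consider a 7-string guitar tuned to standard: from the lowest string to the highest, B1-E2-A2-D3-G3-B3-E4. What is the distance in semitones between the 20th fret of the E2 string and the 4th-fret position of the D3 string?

E2 at fret 20 → C4 (MIDI 60); D3 at fret 4 → F#3 (MIDI 54).
60 − 54 = 6, so the two pitches are 6 semitones apart, with C4 the higher.

6 semitones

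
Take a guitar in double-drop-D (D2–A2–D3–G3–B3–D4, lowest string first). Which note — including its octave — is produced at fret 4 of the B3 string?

D♯4

B3 is MIDI 59. Adding 4 gives 63, which is D♯4.
(Equivalently spelled E♭4.)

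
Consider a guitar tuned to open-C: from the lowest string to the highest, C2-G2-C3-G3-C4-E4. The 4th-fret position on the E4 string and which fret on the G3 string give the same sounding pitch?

13

E4 at fret 4 is E4 + 4 semitones = G#4.
The open G3 string is 9 semitones below the open E4, so the same pitch on the G3 string lies at fret 4 + 9 = 13.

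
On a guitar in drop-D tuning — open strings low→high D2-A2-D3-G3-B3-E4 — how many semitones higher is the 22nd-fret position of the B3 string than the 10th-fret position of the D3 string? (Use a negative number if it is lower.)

B3 at fret 22 → A5 (MIDI 81); D3 at fret 10 → C4 (MIDI 60).
81 − 60 = 21, so the two pitches are 21 semitones apart.

21 semitones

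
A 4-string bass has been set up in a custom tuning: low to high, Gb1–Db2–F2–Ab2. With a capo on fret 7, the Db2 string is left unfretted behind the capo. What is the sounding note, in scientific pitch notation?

The capo raises the open Db2 by 7 semitones to Ab2; fretting 0 more gives Db2 + 7 + 0 = Db2 + 7 semitones = Ab2.

Ab2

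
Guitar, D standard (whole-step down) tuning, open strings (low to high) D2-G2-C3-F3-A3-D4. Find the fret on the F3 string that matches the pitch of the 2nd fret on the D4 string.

D4 at fret 2 is D4 + 2 semitones = E4.
The open F3 string is 9 semitones below the open D4, so the same pitch on the F3 string lies at fret 2 + 9 = 11.

11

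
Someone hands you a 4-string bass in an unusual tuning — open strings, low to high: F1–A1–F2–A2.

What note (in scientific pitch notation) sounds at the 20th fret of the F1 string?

C#3

Each fret is one semitone, so F1 + 20 = C#3.
(Equivalently spelled Db3.)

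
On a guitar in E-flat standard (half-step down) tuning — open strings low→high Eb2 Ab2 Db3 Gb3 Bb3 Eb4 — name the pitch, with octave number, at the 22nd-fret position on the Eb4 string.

Db6

Eb4 is MIDI 63. Adding 22 gives 85, which is Db6.
(Equivalently spelled C#6.)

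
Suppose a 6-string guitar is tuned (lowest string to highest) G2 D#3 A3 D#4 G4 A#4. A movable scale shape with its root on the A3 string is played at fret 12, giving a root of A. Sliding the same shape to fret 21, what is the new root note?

F#

Moving from fret 12 to fret 21 shifts the root by 9 semitones.
A up 9 semitones is F#.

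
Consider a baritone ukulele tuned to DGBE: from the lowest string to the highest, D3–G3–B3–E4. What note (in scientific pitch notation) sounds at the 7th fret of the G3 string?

Each fret is one semitone, so G3 + 7 = D4.

D4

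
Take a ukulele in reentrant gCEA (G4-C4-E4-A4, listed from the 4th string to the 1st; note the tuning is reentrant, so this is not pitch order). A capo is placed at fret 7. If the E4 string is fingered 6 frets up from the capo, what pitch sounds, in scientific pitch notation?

The capo raises the open E4 by 7 semitones to B4; fretting 6 more gives E4 + 7 + 6 = E4 + 13 semitones = F5.

F5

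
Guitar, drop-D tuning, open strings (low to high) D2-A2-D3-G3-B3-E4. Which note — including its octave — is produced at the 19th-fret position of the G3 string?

D5

G3 is MIDI 55. Adding 19 gives 74, which is D5.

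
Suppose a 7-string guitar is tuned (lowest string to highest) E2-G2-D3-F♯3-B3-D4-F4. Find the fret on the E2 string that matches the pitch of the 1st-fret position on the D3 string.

11

Fret 1 on D3 is MIDI 50 + 1 = 51 (D♯3). On the E2 string (open MIDI 40), that pitch is 51 − 40 = fret 11.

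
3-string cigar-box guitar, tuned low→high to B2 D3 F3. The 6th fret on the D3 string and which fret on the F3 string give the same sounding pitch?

D3 at fret 6 is D3 + 6 semitones = Ab3.
The open F3 string is 3 semitones above the open D3, so the same pitch on the F3 string lies at fret 6 − 3 = 3.

3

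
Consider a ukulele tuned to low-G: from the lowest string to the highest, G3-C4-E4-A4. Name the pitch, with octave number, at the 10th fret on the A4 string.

G5

A4 is MIDI 69. Adding 10 gives 79, which is G5.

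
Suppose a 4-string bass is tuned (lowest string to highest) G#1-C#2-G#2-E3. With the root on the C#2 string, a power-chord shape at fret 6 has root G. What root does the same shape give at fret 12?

Moving from fret 6 to fret 12 shifts the root by 6 semitones.
G up 6 semitones is C#.

C#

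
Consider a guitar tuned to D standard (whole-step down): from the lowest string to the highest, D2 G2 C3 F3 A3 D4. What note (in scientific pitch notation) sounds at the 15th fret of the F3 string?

The open F3 string plus 15 semitones: F–F#–G–G#–…–F#–G–G#.
The walk passes from B into C once, so the octave number goes from 3 to 4.

G#4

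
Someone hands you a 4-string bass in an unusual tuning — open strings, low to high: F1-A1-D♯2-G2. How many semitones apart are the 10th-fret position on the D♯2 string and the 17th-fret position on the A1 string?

D♯2 at fret 10 → C♯3 (MIDI 49); A1 at fret 17 → D3 (MIDI 50).
49 − 50 = -1, so the two pitches are 1 semitone apart, with D3 the higher.

1 semitone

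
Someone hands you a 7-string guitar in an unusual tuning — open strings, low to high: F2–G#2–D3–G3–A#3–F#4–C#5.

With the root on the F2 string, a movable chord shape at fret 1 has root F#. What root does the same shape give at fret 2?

Moving from fret 1 to fret 2 shifts the root by 1 semitone.
F# up 1 semitone is G.

G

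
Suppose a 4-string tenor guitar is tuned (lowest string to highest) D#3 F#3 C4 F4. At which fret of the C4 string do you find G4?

G4 is 7 semitones above the open C4 (C–C#–D–D#–E–F–F#–G), so it sits at fret 7.

7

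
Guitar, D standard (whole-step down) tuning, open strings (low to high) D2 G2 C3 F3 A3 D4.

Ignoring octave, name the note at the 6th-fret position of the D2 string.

The open D2 string plus 6 semitones: D–D#–E–F–F#–G–G#.
(Equivalently spelled Ab.)

G#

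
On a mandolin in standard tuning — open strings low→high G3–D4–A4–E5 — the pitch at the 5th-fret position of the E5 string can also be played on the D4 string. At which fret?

19

Fret 5 on E5 is MIDI 76 + 5 = 81 (A5). On the D4 string (open MIDI 62), that pitch is 81 − 62 = fret 19.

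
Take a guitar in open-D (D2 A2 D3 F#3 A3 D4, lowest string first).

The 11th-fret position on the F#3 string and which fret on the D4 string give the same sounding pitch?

F#3 at fret 11 is F#3 + 11 semitones = F4.
The open D4 string is 8 semitones above the open F#3, so the same pitch on the D4 string lies at fret 11 − 8 = 3.

3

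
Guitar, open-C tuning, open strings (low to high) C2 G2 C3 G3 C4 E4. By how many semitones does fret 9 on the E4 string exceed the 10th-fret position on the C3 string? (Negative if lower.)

E4 at fret 9 → C#5 (MIDI 73); C3 at fret 10 → A#3 (MIDI 58).
73 − 58 = 15, so the two pitches are 15 semitones apart.

15 semitones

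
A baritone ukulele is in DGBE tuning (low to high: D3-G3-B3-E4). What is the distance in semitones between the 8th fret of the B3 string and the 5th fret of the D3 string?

12 semitones

B3 at fret 8 → G4 (MIDI 67); D3 at fret 5 → G3 (MIDI 55).
67 − 55 = 12, so the two pitches are 12 semitones apart, with G4 the higher.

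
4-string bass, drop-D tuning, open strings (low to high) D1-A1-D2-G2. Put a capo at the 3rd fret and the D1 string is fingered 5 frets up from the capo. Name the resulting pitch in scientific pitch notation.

The capo raises the open D1 by 3 semitones to F1; fretting 5 more gives D1 + 3 + 5 = D1 + 8 semitones = A♯1.

A♯1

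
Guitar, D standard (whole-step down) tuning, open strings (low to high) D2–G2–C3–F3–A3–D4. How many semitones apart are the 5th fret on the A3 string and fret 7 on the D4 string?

7 semitones

A3 at fret 5 → D4 (MIDI 62); D4 at fret 7 → A4 (MIDI 69).
62 − 69 = -7, so the two pitches are 7 semitones apart, with A4 the higher.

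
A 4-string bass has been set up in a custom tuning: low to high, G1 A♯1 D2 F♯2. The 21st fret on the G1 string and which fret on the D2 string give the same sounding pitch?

Fret 21 on G1 is MIDI 31 + 21 = 52 (E3). On the D2 string (open MIDI 38), that pitch is 52 − 38 = fret 14.

14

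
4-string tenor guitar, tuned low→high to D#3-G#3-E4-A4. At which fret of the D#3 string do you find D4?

11

D4 is 11 semitones above the open D#3 (D#–E–F–F#–…–C–C#–D), so it sits at fret 11.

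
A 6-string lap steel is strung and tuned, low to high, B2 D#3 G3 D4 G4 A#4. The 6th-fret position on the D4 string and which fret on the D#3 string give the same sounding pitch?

17

Fret 6 on D4 is MIDI 62 + 6 = 68 (G#4). On the D#3 string (open MIDI 51), that pitch is 68 − 51 = fret 17.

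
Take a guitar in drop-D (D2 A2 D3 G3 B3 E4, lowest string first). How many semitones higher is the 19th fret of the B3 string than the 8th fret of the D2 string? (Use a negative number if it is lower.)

B3 at fret 19 → F#5 (MIDI 78); D2 at fret 8 → A#2 (MIDI 46).
78 − 46 = 32, so the two pitches are 32 semitones apart.

32 semitones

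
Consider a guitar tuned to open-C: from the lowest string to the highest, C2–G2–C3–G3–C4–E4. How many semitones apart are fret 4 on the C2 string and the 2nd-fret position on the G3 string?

17 semitones

C2 at fret 4 → E2 (MIDI 40); G3 at fret 2 → A3 (MIDI 57).
40 − 57 = -17, so the two pitches are 17 semitones apart, with A3 the higher.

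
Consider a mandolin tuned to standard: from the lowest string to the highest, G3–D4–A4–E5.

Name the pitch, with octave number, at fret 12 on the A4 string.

A5

The open A4 string plus 12 semitones: A–A#–B–C–…–G–G#–A.
The walk passes from B into C once, so the octave number goes from 4 to 5.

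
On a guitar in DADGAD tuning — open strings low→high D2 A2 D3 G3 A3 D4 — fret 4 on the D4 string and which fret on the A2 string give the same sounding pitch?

Fret 4 on D4 is MIDI 62 + 4 = 66 (F#4). On the A2 string (open MIDI 45), that pitch is 66 − 45 = fret 21.

21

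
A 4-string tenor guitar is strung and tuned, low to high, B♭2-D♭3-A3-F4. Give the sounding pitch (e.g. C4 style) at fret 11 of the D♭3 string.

Each fret is one semitone, so D♭3 + 11 = C4.

C4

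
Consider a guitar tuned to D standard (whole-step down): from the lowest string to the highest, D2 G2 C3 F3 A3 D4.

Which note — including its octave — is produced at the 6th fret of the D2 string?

The open D2 string plus 6 semitones: D–D#–E–F–F#–G–G#.
No B→C boundary is crossed, so the octave stays at 2.
(Equivalently spelled Ab2.)

G#2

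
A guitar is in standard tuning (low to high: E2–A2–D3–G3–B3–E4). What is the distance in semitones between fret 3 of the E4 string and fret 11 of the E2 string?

E4 at fret 3 → G4 (MIDI 67); E2 at fret 11 → D#3 (MIDI 51).
67 − 51 = 16, so the two pitches are 16 semitones apart, with G4 the higher.

16 semitones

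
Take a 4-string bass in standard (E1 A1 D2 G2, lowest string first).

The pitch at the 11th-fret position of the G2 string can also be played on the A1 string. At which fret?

21

G2 at fret 11 is G2 + 11 semitones = F#3.
The open A1 string is 10 semitones below the open G2, so the same pitch on the A1 string lies at fret 11 + 10 = 21.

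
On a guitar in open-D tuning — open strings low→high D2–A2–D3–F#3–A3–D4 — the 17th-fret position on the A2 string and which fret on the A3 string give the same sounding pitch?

5

Fret 17 on A2 is MIDI 45 + 17 = 62 (D4). On the A3 string (open MIDI 57), that pitch is 62 − 57 = fret 5.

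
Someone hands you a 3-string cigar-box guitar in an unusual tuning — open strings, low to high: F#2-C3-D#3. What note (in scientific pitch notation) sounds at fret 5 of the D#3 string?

G#3

D#3 is MIDI 51. Adding 5 gives 56, which is G#3.
(Equivalently spelled Ab3.)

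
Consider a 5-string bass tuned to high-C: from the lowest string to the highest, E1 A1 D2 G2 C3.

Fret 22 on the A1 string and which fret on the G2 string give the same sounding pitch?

12

A1 at fret 22 is A1 + 22 semitones = G3.
The open G2 string is 10 semitones above the open A1, so the same pitch on the G2 string lies at fret 22 − 10 = 12.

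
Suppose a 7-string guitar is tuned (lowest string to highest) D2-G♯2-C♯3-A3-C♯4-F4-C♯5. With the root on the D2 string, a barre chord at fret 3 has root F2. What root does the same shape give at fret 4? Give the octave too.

F♯2

Moving from fret 3 to fret 4 shifts the root by 1 semitone.
F2 up 1 semitone is F♯2.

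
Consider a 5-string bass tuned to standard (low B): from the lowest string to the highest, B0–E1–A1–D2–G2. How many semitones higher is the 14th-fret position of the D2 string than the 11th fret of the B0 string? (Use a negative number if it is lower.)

D2 at fret 14 → E3 (MIDI 52); B0 at fret 11 → A♯1 (MIDI 34).
52 − 34 = 18, so the two pitches are 18 semitones apart.

18 semitones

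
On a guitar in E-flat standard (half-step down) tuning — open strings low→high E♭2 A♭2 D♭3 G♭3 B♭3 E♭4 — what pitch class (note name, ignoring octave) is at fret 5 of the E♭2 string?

The open E♭2 string plus 5 semitones: Eb–E–F–Gb–G–Ab.
(Equivalently spelled G♯.)

A♭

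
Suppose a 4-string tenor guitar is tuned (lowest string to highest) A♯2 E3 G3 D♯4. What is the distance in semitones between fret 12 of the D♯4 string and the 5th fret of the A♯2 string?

24 semitones

D♯4 at fret 12 → D♯5 (MIDI 75); A♯2 at fret 5 → D♯3 (MIDI 51).
75 − 51 = 24, so the two pitches are 24 semitones apart, with D♯5 the higher.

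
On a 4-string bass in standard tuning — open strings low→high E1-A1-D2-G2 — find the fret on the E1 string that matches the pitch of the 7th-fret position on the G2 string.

22

G2 at fret 7 is G2 + 7 semitones = D3.
The open E1 string is 15 semitones below the open G2, so the same pitch on the E1 string lies at fret 7 + 15 = 22.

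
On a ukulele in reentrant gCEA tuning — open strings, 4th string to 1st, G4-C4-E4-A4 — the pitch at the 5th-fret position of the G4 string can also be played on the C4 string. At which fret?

12

Fret 5 on G4 is MIDI 67 + 5 = 72 (C5). On the C4 string (open MIDI 60), that pitch is 72 − 60 = fret 12.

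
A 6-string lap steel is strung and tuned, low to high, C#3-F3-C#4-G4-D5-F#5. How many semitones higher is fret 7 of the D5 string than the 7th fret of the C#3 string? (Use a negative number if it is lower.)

D5 at fret 7 → A5 (MIDI 81); C#3 at fret 7 → G#3 (MIDI 56).
81 − 56 = 25, so the two pitches are 25 semitones apart.

25 semitones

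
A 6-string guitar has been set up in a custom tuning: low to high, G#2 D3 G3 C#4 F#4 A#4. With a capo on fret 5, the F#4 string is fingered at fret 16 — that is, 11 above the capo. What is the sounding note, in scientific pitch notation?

The capo raises the open F#4 by 5 semitones to B4; fretting 11 more gives F#4 + 5 + 11 = F#4 + 16 semitones = A#5.

A#5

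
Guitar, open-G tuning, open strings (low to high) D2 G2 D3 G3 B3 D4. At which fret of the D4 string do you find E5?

E5 is 14 semitones above the open D4 (D–D#–E–F–…–D–D#–E), so it sits at fret 14.

14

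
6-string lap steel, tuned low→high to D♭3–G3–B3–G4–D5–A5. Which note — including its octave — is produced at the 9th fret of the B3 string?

Each fret is one semitone, so B3 + 9 = A♭4.
(Equivalently spelled G♯4.)

A♭4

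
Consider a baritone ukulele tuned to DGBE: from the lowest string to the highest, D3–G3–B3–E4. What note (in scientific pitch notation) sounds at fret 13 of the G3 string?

G♯4

The open G3 string plus 13 semitones: G–G#–A–A#–…–F#–G–G#.
The walk passes from B into C once, so the octave number goes from 3 to 4.
(Equivalently spelled A♭4.)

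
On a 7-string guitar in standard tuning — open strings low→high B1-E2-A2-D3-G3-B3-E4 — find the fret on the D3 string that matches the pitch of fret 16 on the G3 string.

21

G3 at fret 16 is G3 + 16 semitones = B4.
The open D3 string is 5 semitones below the open G3, so the same pitch on the D3 string lies at fret 16 + 5 = 21.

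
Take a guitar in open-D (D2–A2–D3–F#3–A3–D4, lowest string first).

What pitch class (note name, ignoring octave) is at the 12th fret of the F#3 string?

F#

F#3 is MIDI 54. Adding 12 gives 66; 66 mod 12 = 6, i.e. F#.
(Equivalently spelled Gb.)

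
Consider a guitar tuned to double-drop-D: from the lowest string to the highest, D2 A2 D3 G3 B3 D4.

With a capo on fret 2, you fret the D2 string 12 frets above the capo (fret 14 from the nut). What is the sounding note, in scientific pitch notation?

The capo raises the open D2 by 2 semitones to E2; fretting 12 more gives D2 + 2 + 12 = D2 + 14 semitones = E3.

E3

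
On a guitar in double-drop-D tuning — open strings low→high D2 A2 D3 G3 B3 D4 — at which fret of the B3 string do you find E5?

E5 is 17 semitones above the open B3 (B–C–C#–D–…–D–D#–E), so it sits at fret 17.

17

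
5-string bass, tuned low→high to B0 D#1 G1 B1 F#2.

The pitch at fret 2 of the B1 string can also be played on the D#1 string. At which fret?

B1 at fret 2 is B1 + 2 semitones = C#2.
The open D#1 string is 8 semitones below the open B1, so the same pitch on the D#1 string lies at fret 2 + 8 = 10.

10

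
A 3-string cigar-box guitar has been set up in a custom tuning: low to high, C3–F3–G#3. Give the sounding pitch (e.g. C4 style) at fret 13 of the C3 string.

C#4

Each fret is one semitone, so C3 + 13 = C#4.
(Equivalently spelled Db4.)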